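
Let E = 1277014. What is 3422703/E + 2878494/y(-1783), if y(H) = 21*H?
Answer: -1182573622829/15938411734 ≈ -74.196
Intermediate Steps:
3422703/E + 2878494/y(-1783) = 3422703/1277014 + 2878494/((21*(-1783))) = 3422703*(1/1277014) + 2878494/(-37443) = 3422703/1277014 + 2878494*(-1/37443) = 3422703/1277014 - 959498/12481 = -1182573622829/15938411734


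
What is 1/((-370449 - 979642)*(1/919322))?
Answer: -919322/1350091 ≈ -0.68093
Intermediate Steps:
1/((-370449 - 979642)*(1/919322)) = 1/((-1350091)*(1/919322)) = -1/1350091*919322 = -919322/1350091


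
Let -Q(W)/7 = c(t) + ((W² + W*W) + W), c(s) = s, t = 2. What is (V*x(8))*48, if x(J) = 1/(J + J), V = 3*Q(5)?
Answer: -3591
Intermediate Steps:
Q(W) = -14 - 14*W² - 7*W (Q(W) = -7*(2 + ((W² + W*W) + W)) = -7*(2 + ((W² + W²) + W)) = -7*(2 + (2*W² + W)) = -7*(2 + (W + 2*W²)) = -7*(2 + W + 2*W²) = -14 - 14*W² - 7*W)
V = -1197 (V = 3*(-14 - 14*5² - 7*5) = 3*(-14 - 14*25 - 35) = 3*(-14 - 350 - 35) = 3*(-399) = -1197)
x(J) = 1/(2*J)
(V*x(8))*48 = -1197/(2*8)*48 = -1197*1/16*48 = -1197/16*48 = -3591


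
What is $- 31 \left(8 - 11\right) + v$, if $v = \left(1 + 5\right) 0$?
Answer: $93$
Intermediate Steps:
$v = 0$ ($v = 6 \cdot 0 = 0$)
$- 31 \left(8 - 11\right) + v = - 31 \left(8 - 11\right) + 0 = \left(-31\right) \left(-3\right) + 0 = 93 + 0 = 93$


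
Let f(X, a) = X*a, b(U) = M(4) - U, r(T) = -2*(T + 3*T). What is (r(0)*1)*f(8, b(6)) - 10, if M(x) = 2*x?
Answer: -10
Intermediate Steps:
r(T) = -8*T
b(U) = 8 - U (b(U) = 2*4 - U = 8 - U)
(r(0)*1)*f(8, b(6)) - 10 = (-8*0*1)*(8*(8 - 1*6)) - 10 = (0*1)*(8*(8 - 6)) - 10 = 0*(8*2) - 10 = 0*16 - 10 = 0 - 10 = -10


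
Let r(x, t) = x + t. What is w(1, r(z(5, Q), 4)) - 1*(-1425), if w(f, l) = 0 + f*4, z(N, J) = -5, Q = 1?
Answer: 1429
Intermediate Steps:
r(x, t) = t + x
w(f, l) = 4*f (w(f, l) = 0 + 4*f = 4*f)
w(1, r(z(5, Q), 4)) - 1*(-1425) = 4*1 - 1*(-1425) = 4 + 1425 = 1429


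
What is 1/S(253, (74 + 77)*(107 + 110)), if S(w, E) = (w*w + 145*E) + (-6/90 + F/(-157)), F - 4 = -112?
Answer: 2355/11339853983 ≈ 2.0767e-7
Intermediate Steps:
F = -108 (F = 4 - 112 = -108)
S(w, E) = 1463/2355 + w² + 145*E (S(w, E) = (w*w + 145*E) + (-6/90 - 108/(-157)) = (w² + 145*E) + (-6*1/90 - 108*(-1/157)) = (w² + 145*E) + (-1/15 + 108/157) = (w² + 145*E) + 1463/2355 = 1463/2355 + w² + 145*E)
1/S(253, (74 + 77)*(107 + 110)) = 1/(1463/2355 + 253² + 145*((74 + 77)*(107 + 110))) = 1/(1463/2355 + 64009 + 145*(151*217)) = 1/(1463/2355 + 64009 + 145*32767) = 1/(1463/2355 + 64009 + 4751215) = 1/(11339853983/2355) = 2355/11339853983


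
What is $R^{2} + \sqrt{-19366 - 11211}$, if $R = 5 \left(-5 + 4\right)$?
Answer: $25 + i \sqrt{30577} \approx 25.0 + 174.86 i$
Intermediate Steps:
$R = -5$ ($R = 5 \left(-1\right) = -5$)
$R^{2} + \sqrt{-19366 - 11211} = \left(-5\right)^{2} + \sqrt{-19366 - 11211} = 25 + \sqrt{-30577} = 25 + i \sqrt{30577}$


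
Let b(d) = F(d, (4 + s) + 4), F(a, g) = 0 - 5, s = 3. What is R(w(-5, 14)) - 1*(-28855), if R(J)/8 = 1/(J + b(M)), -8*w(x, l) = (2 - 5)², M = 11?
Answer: 1413831/49 ≈ 28854.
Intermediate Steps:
F(a, g) = -5
w(x, l) = -9/8 (w(x, l) = -(2 - 5)²/8 = -⅛*(-3)² = -⅛*9 = -9/8)
b(d) = -5
R(J) = 8/(-5 + J) (R(J) = 8/(J - 5) = 8/(-5 + J))
R(w(-5, 14)) - 1*(-28855) = 8/(-5 - 9/8) - 1*(-28855) = 8/(-49/8) + 28855 = 8*(-8/49) + 28855 = -64/49 + 28855 = 1413831/49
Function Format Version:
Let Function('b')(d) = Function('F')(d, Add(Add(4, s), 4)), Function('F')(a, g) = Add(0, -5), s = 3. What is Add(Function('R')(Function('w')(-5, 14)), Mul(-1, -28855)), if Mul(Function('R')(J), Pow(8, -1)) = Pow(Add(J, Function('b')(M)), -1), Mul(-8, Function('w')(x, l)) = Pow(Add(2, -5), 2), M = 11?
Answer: Rational(1413831, 49) ≈ 28854.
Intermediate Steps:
Function('F')(a, g) = -5
Function('w')(x, l) = Rational(-9, 8) (Function('w')(x, l) = Mul(Rational(-1, 8), Pow(Add(2, -5), 2)) = Mul(Rational(-1, 8), Pow(-3, 2)) = Mul(Rational(-1, 8), 9) = Rational(-9, 8))
Function('b')(d) = -5
Function('R')(J) = Mul(8, Pow(Add(-5, J), -1)) (Function('R')(J) = Mul(8, Pow(Add(J, -5), -1)) = Mul(8, Pow(Add(-5, J), -1)))
Add(Function('R')(Function('w')(-5, 14)), Mul(-1, -28855)) = Add(Mul(8, Pow(Add(-5, Rational(-9, 8)), -1)), Mul(-1, -28855)) = Add(Mul(8, Pow(Rational(-49, 8), -1)), 28855) = Add(Mul(8, Rational(-8, 49)), 28855) = Add(Rational(-64, 49), 28855) = Rational(1413831, 49)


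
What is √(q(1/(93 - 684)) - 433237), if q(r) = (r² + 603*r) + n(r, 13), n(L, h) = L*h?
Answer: 2*I*√37830454163/591 ≈ 658.21*I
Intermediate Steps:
q(r) = r² + 616*r (q(r) = (r² + 603*r) + r*13 = (r² + 603*r) + 13*r = r² + 616*r)
√(q(1/(93 - 684)) - 433237) = √((616 + 1/(93 - 684))/(93 - 684) - 433237) = √((616 + 1/(-591))/(-591) - 433237) = √(-(616 - 1/591)/591 - 433237) = √(-1/591*364055/591 - 433237) = √(-364055/349281 - 433237) = √(-151321816652/349281) = 2*I*√37830454163/591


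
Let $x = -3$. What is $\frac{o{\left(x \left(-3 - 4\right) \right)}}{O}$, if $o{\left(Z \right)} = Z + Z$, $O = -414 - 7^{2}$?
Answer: $- \frac{42}{463} \approx -0.090713$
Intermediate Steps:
$O = -463$ ($O = -414 - 49 = -463$)
$o{\left(Z \right)} = 2 Z$
$\frac{o{\left(x \left(-3 - 4\right) \right)}}{O} = \frac{2 \left(- 3 \left(-3 - 4\right)\right)}{-463} = 2 \left(\left(-3\right) \left(-7\right)\right) \left(- \frac{1}{463}\right) = 2 \cdot 21 \left(- \frac{1}{463}\right) = 42 \left(- \frac{1}{463}\right) = - \frac{42}{463}$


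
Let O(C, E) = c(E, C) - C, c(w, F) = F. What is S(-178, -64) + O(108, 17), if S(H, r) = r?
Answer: -64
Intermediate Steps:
O(C, E) = 0 (O(C, E) = C - C = 0)
S(-178, -64) + O(108, 17) = -64 + 0 = -64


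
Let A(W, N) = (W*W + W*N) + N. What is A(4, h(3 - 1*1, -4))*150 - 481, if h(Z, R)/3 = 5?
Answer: 13169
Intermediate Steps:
h(Z, R) = 15 (h(Z, R) = 3*5 = 15)
A(W, N) = N + W² + N*W (A(W, N) = (W² + N*W) + N = N + W² + N*W)
A(4, h(3 - 1*1, -4))*150 - 481 = (15 + 4² + 15*4)*150 - 481 = (15 + 16 + 60)*150 - 481 = 91*150 - 481 = 13650 - 481 = 13169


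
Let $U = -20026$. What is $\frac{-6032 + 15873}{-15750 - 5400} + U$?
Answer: $- \frac{423559741}{21150} \approx -20026.0$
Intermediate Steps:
$\frac{-6032 + 15873}{-15750 - 5400} + U = \frac{-6032 + 15873}{-15750 - 5400} - 20026 = \frac{9841}{-21150} - 20026 = 9841 \left(- \frac{1}{21150}\right) - 20026 = - \frac{9841}{21150} - 20026 = - \frac{423559741}{21150}$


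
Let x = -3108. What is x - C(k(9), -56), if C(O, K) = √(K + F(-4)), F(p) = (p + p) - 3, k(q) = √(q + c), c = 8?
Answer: -3108 - I*√67 ≈ -3108.0 - 8.1853*I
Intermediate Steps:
k(q) = √(8 + q) (k(q) = √(q + 8) = √(8 + q))
F(p) = -3 + 2*p (F(p) = 2*p - 3 = -3 + 2*p)
C(O, K) = √(-11 + K) (C(O, K) = √(K + (-3 + 2*(-4))) = √(K + (-3 - 8)) = √(K - 11) = √(-11 + K))
x - C(k(9), -56) = -3108 - √(-11 - 56) = -3108 - √(-67) = -3108 - I*√67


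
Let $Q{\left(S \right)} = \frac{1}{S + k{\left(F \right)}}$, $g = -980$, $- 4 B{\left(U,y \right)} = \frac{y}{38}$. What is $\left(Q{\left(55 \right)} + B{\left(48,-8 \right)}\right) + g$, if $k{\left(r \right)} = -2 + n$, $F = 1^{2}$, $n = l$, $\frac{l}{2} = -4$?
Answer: $- \frac{837836}{855} \approx -979.92$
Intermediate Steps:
$B{\left(U,y \right)} = - \frac{y}{152}$ ($B{\left(U,y \right)} = - \frac{y \frac{1}{38}}{4} = - \frac{\frac{1}{38} y}{4} = - \frac{y}{152}$)
$l = -8$ ($l = 2 \left(-4\right) = -8$)
$n = -8$
$F = 1$
$k{\left(r \right)} = -10$ ($k{\left(r \right)} = -2 - 8 = -10$)
$Q{\left(S \right)} = \frac{1}{-10 + S}$ ($Q{\left(S \right)} = \frac{1}{S - 10} = \frac{1}{-10 + S}$)
$\left(Q{\left(55 \right)} + B{\left(48,-8 \right)}\right) + g = \left(\frac{1}{-10 + 55} - - \frac{1}{19}\right) - 980 = \left(\frac{1}{45} + \frac{1}{19}\right) - 980 = \frac{64}{855} - 980 = - \frac{837836}{855}$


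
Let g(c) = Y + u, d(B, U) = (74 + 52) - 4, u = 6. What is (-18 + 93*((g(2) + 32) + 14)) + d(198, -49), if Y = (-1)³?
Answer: 4847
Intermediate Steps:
d(B, U) = 122 (d(B, U) = 126 - 4 = 122)
Y = -1
g(c) = 5 (g(c) = -1 + 6 = 5)
(-18 + 93*((g(2) + 32) + 14)) + d(198, -49) = (-18 + 93*((5 + 32) + 14)) + 122 = (-18 + 93*(37 + 14)) + 122 = (-18 + 93*51) + 122 = (-18 + 4743) + 122 = 4725 + 122 = 4847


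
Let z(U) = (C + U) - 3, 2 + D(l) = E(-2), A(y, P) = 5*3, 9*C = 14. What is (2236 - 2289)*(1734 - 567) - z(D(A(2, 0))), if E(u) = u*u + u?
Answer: -556646/9 ≈ -61850.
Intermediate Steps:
C = 14/9 (C = (⅑)*14 = 14/9 ≈ 1.5556)
A(y, P) = 15
E(u) = u + u² (E(u) = u² + u = u + u²)
D(l) = 0 (D(l) = -2 - 2*(1 - 2) = -2 - 2*(-1) = -2 + 2 = 0)
z(U) = -13/9 + U (z(U) = (14/9 + U) - 3 = -13/9 + U)
(2236 - 2289)*(1734 - 567) - z(D(A(2, 0))) = (2236 - 2289)*(1734 - 567) - (-13/9 + 0) = -53*1167 - 1*(-13/9) = -61851 + 13/9 = -556646/9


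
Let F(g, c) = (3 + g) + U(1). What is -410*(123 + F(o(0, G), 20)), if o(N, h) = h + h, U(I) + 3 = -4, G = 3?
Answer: -51250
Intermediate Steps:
U(I) = -7 (U(I) = -3 - 4 = -7)
o(N, h) = 2*h
F(g, c) = -4 + g (F(g, c) = (3 + g) - 7 = -4 + g)
-410*(123 + F(o(0, G), 20)) = -410*(123 + (-4 + 2*3)) = -410*(123 + (-4 + 6)) = -410*(123 + 2) = -410*125 = -51250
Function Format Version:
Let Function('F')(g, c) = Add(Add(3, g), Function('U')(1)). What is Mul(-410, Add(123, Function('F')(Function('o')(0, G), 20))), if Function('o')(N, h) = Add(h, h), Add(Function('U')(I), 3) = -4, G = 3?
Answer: -51250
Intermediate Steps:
Function('U')(I) = -7 (Function('U')(I) = Add(-3, -4) = -7)
Function('o')(N, h) = Mul(2, h)
Function('F')(g, c) = Add(-4, g) (Function('F')(g, c) = Add(Add(3, g), -7) = Add(-4, g))
Mul(-410, Add(123, Function('F')(Function('o')(0, G), 20))) = Mul(-410, Add(123, Add(-4, Mul(2, 3)))) = Mul(-410, Add(123, Add(-4, 6))) = Mul(-410, Add(123, 2)) = Mul(-410, 125) = -51250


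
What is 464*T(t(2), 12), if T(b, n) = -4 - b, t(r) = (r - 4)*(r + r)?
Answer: 1856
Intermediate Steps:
t(r) = 2*r*(-4 + r) (t(r) = (-4 + r)*(2*r) = 2*r*(-4 + r))
464*T(t(2), 12) = 464*(-4 - 2*2*(-4 + 2)) = 464*(-4 - 2*2*(-2)) = 464*(-4 - 1*(-8)) = 464*(-4 + 8) = 464*4 = 1856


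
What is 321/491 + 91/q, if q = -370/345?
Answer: -3059235/36334 ≈ -84.198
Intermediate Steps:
q = -74/69 (q = -370*1/345 = -74/69 ≈ -1.0725)
321/491 + 91/q = 321/491 + 91/(-74/69) = 321*(1/491) + 91*(-69/74) = 321/491 - 6279/74 = -3059235/36334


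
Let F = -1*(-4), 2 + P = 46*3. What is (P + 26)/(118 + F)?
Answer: 81/61 ≈ 1.3279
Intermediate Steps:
P = 136 (P = -2 + 46*3 = -2 + 138 = 136)
F = 4
(P + 26)/(118 + F) = (136 + 26)/(118 + 4) = 162/122 = 162*(1/122) = 81/61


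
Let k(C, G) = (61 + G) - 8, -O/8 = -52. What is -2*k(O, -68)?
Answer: 30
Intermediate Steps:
O = 416 (O = -8*(-52) = 416)
k(C, G) = 53 + G
-2*k(O, -68) = -2*(53 - 68) = -2*(-15) = 30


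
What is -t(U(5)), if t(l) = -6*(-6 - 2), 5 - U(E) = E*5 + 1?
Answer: -48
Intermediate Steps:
U(E) = 4 - 5*E (U(E) = 5 - (E*5 + 1) = 5 - (5*E + 1) = 5 - (1 + 5*E) = 5 + (-1 - 5*E) = 4 - 5*E)
t(l) = 48 (t(l) = -6*(-8) = 48)
-t(U(5)) = -1*48 = -48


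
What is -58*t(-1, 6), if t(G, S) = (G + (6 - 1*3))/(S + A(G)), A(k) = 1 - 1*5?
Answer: -58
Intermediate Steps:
A(k) = -4 (A(k) = 1 - 5 = -4)
t(G, S) = (3 + G)/(-4 + S) (t(G, S) = (G + (6 - 1*3))/(S - 4) = (G + (6 - 3))/(-4 + S) = (G + 3)/(-4 + S) = (3 + G)/(-4 + S))
-58*t(-1, 6) = -58*(3 - 1)/(-4 + 6) = -58*2/2 = -29*2 = -58*1 = -58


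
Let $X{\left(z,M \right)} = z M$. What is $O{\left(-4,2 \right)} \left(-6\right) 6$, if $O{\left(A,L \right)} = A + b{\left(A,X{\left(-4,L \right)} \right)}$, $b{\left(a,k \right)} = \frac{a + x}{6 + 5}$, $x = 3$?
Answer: $\frac{1620}{11} \approx 147.27$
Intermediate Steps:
$X{\left(z,M \right)} = M z$
$b{\left(a,k \right)} = \frac{3}{11} + \frac{a}{11}$ ($b{\left(a,k \right)} = \frac{a + 3}{6 + 5} = \frac{3 + a}{11} = \left(3 + a\right) \frac{1}{11} = \frac{3}{11} + \frac{a}{11}$)
$O{\left(A,L \right)} = \frac{3}{11} + \frac{12 A}{11}$ ($O{\left(A,L \right)} = A + \left(\frac{3}{11} + \frac{A}{11}\right) = \frac{3}{11} + \frac{12 A}{11}$)
$O{\left(-4,2 \right)} \left(-6\right) 6 = \left(\frac{3}{11} + \frac{12}{11} \left(-4\right)\right) \left(-6\right) 6 = \left(\frac{3}{11} - \frac{48}{11}\right) \left(-6\right) 6 = \left(- \frac{45}{11}\right) \left(-6\right) 6 = \frac{270}{11} \cdot 6 = \frac{1620}{11}$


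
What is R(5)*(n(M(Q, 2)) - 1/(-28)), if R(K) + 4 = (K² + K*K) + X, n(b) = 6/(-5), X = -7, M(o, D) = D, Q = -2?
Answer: -6357/140 ≈ -45.407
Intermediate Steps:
n(b) = -6/5 (n(b) = 6*(-⅕) = -6/5)
R(K) = -11 + 2*K² (R(K) = -4 + ((K² + K*K) - 7) = -4 + ((K² + K²) - 7) = -4 + (2*K² - 7) = -4 + (-7 + 2*K²) = -11 + 2*K²)
R(5)*(n(M(Q, 2)) - 1/(-28)) = (-11 + 2*5²)*(-6/5 - 1/(-28)) = (-11 + 2*25)*(-6/5 - 1*(-1/28)) = (-11 + 50)*(-6/5 + 1/28) = 39*(-163/140) = -6357/140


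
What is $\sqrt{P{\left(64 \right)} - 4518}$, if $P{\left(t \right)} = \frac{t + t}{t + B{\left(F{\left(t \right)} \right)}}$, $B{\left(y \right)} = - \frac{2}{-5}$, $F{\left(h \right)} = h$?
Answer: $\frac{i \sqrt{117059558}}{161} \approx 67.201 i$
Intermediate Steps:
$B{\left(y \right)} = \frac{2}{5}$ ($B{\left(y \right)} = \left(-2\right) \left(- \frac{1}{5}\right) = \frac{2}{5}$)
$P{\left(t \right)} = \frac{2 t}{\frac{2}{5} + t}$ ($P{\left(t \right)} = \frac{t + t}{t + \frac{2}{5}} = \frac{2 t}{\frac{2}{5} + t}$)
$\sqrt{P{\left(64 \right)} - 4518} = \sqrt{10 \cdot 64 \frac{1}{2 + 5 \cdot 64} - 4518} = \sqrt{10 \cdot 64 \frac{1}{2 + 320} - 4518} = \sqrt{10 \cdot 64 \cdot \frac{1}{322} - 4518} = \sqrt{\frac{320}{161} - 4518} = \sqrt{- \frac{727078}{161}} = \frac{i \sqrt{117059558}}{161}$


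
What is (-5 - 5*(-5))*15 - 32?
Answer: 268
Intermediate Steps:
(-5 - 5*(-5))*15 - 32 = (-5 + 25)*15 - 32 = 20*15 - 32 = 300 - 32 = 268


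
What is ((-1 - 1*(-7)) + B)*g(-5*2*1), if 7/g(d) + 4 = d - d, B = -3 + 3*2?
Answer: -63/4 ≈ -15.750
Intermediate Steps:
B = 3 (B = -3 + 6 = 3)
g(d) = -7/4 (g(d) = 7/(-4 + (d - d)) = 7/(-4 + 0) = 7/(-4) = 7*(-1/4) = -7/4)
((-1 - 1*(-7)) + B)*g(-5*2*1) = ((-1 - 1*(-7)) + 3)*(-7/4) = ((-1 + 7) + 3)*(-7/4) = (6 + 3)*(-7/4) = 9*(-7/4) = -63/4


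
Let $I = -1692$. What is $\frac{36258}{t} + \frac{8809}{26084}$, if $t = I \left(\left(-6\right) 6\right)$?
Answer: $\frac{61763645}{66201192} \approx 0.93297$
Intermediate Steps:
$t = 60912$ ($t = - 1692 \left(\left(-6\right) 6\right) = \left(-1692\right) \left(-36\right) = 60912$)
$\frac{36258}{t} + \frac{8809}{26084} = \frac{36258}{60912} + \frac{8809}{26084} = 36258 \cdot \frac{1}{60912} + 8809 \cdot \frac{1}{26084} = \frac{6043}{10152} + \frac{8809}{26084} = \frac{61763645}{66201192}$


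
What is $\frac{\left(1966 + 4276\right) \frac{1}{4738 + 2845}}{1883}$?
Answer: $\frac{6242}{14278789} \approx 0.00043715$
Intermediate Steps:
$\frac{\left(1966 + 4276\right) \frac{1}{4738 + 2845}}{1883} = \frac{6242}{7583} \cdot \frac{1}{1883} = \frac{6242}{14278789}$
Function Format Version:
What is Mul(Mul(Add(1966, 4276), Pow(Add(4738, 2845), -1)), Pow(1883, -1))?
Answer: Rational(6242, 14278789) ≈ 0.00043715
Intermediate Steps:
Mul(Mul(Add(1966, 4276), Pow(Add(4738, 2845), -1)), Pow(1883, -1)) = Mul(Mul(6242, Pow(7583, -1)), Rational(1, 1883)) = Mul(Mul(6242, Rational(1, 7583)), Rational(1, 1883)) = Mul(Rational(6242, 7583), Rational(1, 1883)) = Rational(6242, 14278789)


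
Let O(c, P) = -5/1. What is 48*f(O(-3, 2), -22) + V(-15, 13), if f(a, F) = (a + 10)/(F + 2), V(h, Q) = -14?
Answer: -26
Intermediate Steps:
O(c, P) = -5 (O(c, P) = -5*1 = -5)
f(a, F) = (10 + a)/(2 + F)
48*f(O(-3, 2), -22) + V(-15, 13) = 48*((10 - 5)/(2 - 22)) - 14 = 48*(5/(-20)) - 14 = 48*(-1/20*5) - 14 = 48*(-1/4) - 14 = -12 - 14 = -26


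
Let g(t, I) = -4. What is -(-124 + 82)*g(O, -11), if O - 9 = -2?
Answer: -168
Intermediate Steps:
O = 7 (O = 9 - 2 = 7)
-(-124 + 82)*g(O, -11) = -(-124 + 82)*(-4) = -(-42)*(-4) = -1*168 = -168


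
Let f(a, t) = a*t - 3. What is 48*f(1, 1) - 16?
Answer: -112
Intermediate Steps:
f(a, t) = -3 + a*t
48*f(1, 1) - 16 = 48*(-3 + 1*1) - 16 = 48*(-3 + 1) - 16 = 48*(-2) - 16 = -96 - 16 = -112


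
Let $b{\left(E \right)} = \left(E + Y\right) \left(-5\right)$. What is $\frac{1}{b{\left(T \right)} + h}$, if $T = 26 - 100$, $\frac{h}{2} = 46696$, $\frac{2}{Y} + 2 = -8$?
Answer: $\frac{1}{93763} \approx 1.0665 \cdot 10^{-5}$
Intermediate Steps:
$Y = - \frac{1}{5}$ ($Y = \frac{2}{-2 - 8} = \frac{2}{-10} = 2 \left(- \frac{1}{10}\right) = - \frac{1}{5} \approx -0.2$)
$h = 93392$ ($h = 2 \cdot 46696 = 93392$)
$T = -74$
$b{\left(E \right)} = 1 - 5 E$ ($b{\left(E \right)} = \left(E - \frac{1}{5}\right) \left(-5\right) = \left(- \frac{1}{5} + E\right) \left(-5\right) = 1 - 5 E$)
$\frac{1}{b{\left(T \right)} + h} = \frac{1}{\left(1 - -370\right) + 93392} = \frac{1}{\left(1 + 370\right) + 93392} = \frac{1}{371 + 93392} = \frac{1}{93763}$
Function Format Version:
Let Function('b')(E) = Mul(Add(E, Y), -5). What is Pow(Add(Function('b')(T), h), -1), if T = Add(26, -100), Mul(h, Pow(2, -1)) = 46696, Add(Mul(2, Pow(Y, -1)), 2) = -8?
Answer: Rational(1, 93763) ≈ 1.0665e-5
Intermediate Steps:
Y = Rational(-1, 5) (Y = Mul(2, Pow(Add(-2, -8), -1)) = Mul(2, Pow(-10, -1)) = Mul(2, Rational(-1, 10)) = Rational(-1, 5) ≈ -0.20000)
h = 93392 (h = Mul(2, 46696) = 93392)
T = -74
Function('b')(E) = Add(1, Mul(-5, E)) (Function('b')(E) = Mul(Add(E, Rational(-1, 5)), -5) = Mul(Add(Rational(-1, 5), E), -5) = Add(1, Mul(-5, E)))
Pow(Add(Function('b')(T), h), -1) = Pow(Add(Add(1, Mul(-5, -74)), 93392), -1) = Pow(Add(Add(1, 370), 93392), -1) = Pow(Add(371, 93392), -1) = Pow(93763, -1) = Rational(1, 93763)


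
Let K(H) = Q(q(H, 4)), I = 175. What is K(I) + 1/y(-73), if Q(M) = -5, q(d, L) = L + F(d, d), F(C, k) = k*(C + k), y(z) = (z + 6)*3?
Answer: -1006/201 ≈ -5.0050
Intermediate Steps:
y(z) = 18 + 3*z (y(z) = (6 + z)*3 = 18 + 3*z)
q(d, L) = L + 2*d² (q(d, L) = L + d*(d + d) = L + d*(2*d) = L + 2*d²)
K(H) = -5
K(I) + 1/y(-73) = -5 + 1/(18 + 3*(-73)) = -5 + 1/(18 - 219) = -5 + 1/(-201) = -5 - 1/201 = -1006/201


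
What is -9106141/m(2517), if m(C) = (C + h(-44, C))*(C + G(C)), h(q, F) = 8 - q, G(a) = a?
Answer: -9106141/12932346 ≈ -0.70414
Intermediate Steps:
m(C) = 2*C*(52 + C) (m(C) = (C + (8 - 1*(-44)))*(C + C) = (C + (8 + 44))*(2*C) = (C + 52)*(2*C) = (52 + C)*(2*C) = 2*C*(52 + C))
-9106141/m(2517) = -9106141*1/(5034*(52 + 2517)) = -9106141/(2*2517*2569) = -9106141/12932346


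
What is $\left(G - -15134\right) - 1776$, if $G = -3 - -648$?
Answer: $14003$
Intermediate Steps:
$G = 645$ ($G = -3 + 648 = 645$)
$\left(G - -15134\right) - 1776 = \left(645 - -15134\right) - 1776 = \left(645 + \left(-504 + 15638\right)\right) - 1776 = \left(645 + 15134\right) - 1776 = 15779 - 1776 = 14003$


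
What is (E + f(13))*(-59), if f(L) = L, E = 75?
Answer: -5192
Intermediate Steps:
(E + f(13))*(-59) = (75 + 13)*(-59) = 88*(-59) = -5192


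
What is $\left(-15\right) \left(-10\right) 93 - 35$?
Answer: $13915$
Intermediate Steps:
$\left(-15\right) \left(-10\right) 93 - 35 = 150 \cdot 93 - 35 = 13950 - 35 = 13915$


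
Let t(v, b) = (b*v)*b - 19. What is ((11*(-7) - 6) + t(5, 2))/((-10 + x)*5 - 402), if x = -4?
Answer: 41/236 ≈ 0.17373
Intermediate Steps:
t(v, b) = -19 + v*b² (t(v, b) = v*b² - 19 = -19 + v*b²)
((11*(-7) - 6) + t(5, 2))/((-10 + x)*5 - 402) = ((11*(-7) - 6) + (-19 + 5*2²))/((-10 - 4)*5 - 402) = ((-77 - 6) + (-19 + 5*4))/(-14*5 - 402) = (-83 + (-19 + 20))/(-70 - 402) = (-83 + 1)/(-472) = -82*(-1/472) = 41/236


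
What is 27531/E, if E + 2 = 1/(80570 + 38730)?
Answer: -364938700/26511 ≈ -13766.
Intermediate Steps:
E = -238599/119300 (E = -2 + 1/(80570 + 38730) = -2 + 1/119300 = -238599/119300 ≈ -2.0000)
27531/E = 27531/(-238599/119300) = 27531*(-119300/238599) = -364938700/26511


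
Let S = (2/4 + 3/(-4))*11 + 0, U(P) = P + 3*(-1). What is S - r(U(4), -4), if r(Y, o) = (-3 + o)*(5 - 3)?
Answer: 45/4 ≈ 11.250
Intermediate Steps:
U(P) = -3 + P (U(P) = P - 3 = -3 + P)
S = -11/4 (S = (2*(¼) + 3*(-¼))*11 + 0 = (½ - ¾)*11 + 0 = -¼*11 + 0 = -11/4 + 0 = -11/4 ≈ -2.7500)
r(Y, o) = -6 + 2*o (r(Y, o) = (-3 + o)*2 = -6 + 2*o)
S - r(U(4), -4) = -11/4 - (-6 + 2*(-4)) = -11/4 - (-6 - 8) = -11/4 - 1*(-14) = -11/4 + 14 = 45/4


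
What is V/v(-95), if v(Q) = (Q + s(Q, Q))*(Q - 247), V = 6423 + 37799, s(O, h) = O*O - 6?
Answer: -22111/1526004 ≈ -0.014489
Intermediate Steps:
s(O, h) = -6 + O² (s(O, h) = O² - 6 = -6 + O²)
V = 44222
v(Q) = (-247 + Q)*(-6 + Q + Q²) (v(Q) = (Q + (-6 + Q²))*(Q - 247) = (-6 + Q + Q²)*(-247 + Q) = (-247 + Q)*(-6 + Q + Q²))
V/v(-95) = 44222/(1482 + (-95)³ - 253*(-95) - 246*(-95)²) = 44222/(1482 - 857375 + 24035 - 246*9025) = 44222/(1482 - 857375 + 24035 - 2220150) = 44222/(-3052008) = 44222*(-1/3052008) = -22111/1526004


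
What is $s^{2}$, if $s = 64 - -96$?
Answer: $25600$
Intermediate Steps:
$s = 160$ ($s = 64 + 96 = 160$)
$s^{2} = 160^{2} = 25600$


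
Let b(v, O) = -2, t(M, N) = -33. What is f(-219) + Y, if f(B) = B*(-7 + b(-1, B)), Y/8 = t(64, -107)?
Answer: 1707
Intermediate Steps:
Y = -264 (Y = 8*(-33) = -264)
f(B) = -9*B (f(B) = B*(-7 - 2) = B*(-9) = -9*B)
f(-219) + Y = -9*(-219) - 264 = 1971 - 264 = 1707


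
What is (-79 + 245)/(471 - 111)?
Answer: 83/180 ≈ 0.46111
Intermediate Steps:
(-79 + 245)/(471 - 111) = 166/360 = 166*(1/360) = 83/180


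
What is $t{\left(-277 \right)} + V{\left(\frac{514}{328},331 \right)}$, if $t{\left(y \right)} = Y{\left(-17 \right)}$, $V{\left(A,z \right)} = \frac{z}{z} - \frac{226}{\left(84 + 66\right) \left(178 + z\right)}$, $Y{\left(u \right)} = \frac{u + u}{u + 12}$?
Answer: $\frac{297652}{38175} \approx 7.797$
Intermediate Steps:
$Y{\left(u \right)} = \frac{2 u}{12 + u}$
$V{\left(A,z \right)} = 1 - \frac{226}{26700 + 150 z}$ ($V{\left(A,z \right)} = 1 - \frac{226}{150 \left(178 + z\right)} = 1 - \frac{226}{26700 + 150 z}$)
$t{\left(y \right)} = \frac{34}{5}$ ($t{\left(y \right)} = 2 \left(-17\right) \frac{1}{12 - 17} = 2 \left(-17\right) \frac{1}{-5} = 2 \left(-17\right) \left(- \frac{1}{5}\right) = \frac{34}{5}$)
$t{\left(-277 \right)} + V{\left(\frac{514}{328},331 \right)} = \frac{34}{5} + \frac{\frac{13237}{75} + 331}{178 + 331} = \frac{34}{5} + \frac{1}{509} \cdot \frac{38062}{75} = \frac{34}{5} + \frac{38062}{38175} = \frac{297652}{38175}$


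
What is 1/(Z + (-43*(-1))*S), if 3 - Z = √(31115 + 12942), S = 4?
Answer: -175/13432 - √44057/13432 ≈ -0.028655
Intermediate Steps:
Z = 3 - √44057 (Z = 3 - √(31115 + 12942) = 3 - √44057 ≈ -206.90)
1/(Z + (-43*(-1))*S) = 1/((3 - √44057) - 43*(-1)*4) = 1/((3 - √44057) + 43*4) = 1/((3 - √44057) + 172) = 1/(175 - √44057)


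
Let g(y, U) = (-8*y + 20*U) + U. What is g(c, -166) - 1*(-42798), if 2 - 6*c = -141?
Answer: 117364/3 ≈ 39121.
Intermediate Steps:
c = 143/6 (c = ⅓ - ⅙*(-141) = ⅓ + 47/2 = 143/6 ≈ 23.833)
g(y, U) = -8*y + 21*U
g(c, -166) - 1*(-42798) = (-8*143/6 + 21*(-166)) - 1*(-42798) = (-572/3 - 3486) + 42798 = -11030/3 + 42798 = 117364/3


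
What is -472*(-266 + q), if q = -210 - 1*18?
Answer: 233168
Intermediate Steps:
q = -228 (q = -210 - 18 = -228)
-472*(-266 + q) = -472*(-266 - 228) = -472*(-494) = 233168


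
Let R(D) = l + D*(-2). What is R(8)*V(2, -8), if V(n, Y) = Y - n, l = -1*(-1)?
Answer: 150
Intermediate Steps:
l = 1
R(D) = 1 - 2*D (R(D) = 1 + D*(-2) = 1 - 2*D)
R(8)*V(2, -8) = (1 - 2*8)*(-8 - 1*2) = (1 - 16)*(-8 - 2) = -15*(-10) = 150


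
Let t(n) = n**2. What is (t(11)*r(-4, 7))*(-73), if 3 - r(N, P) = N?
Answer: -61831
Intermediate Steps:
r(N, P) = 3 - N
(t(11)*r(-4, 7))*(-73) = (11**2*(3 - 1*(-4)))*(-73) = (121*(3 + 4))*(-73) = (121*7)*(-73) = 847*(-73) = -61831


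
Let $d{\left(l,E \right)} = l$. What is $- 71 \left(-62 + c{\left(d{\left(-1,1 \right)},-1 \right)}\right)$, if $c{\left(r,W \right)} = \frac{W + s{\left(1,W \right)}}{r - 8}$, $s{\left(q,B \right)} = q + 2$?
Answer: $\frac{39760}{9} \approx 4417.8$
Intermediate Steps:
$s{\left(q,B \right)} = 2 + q$
$c{\left(r,W \right)} = \frac{3 + W}{-8 + r}$ ($c{\left(r,W \right)} = \frac{W + \left(2 + 1\right)}{r - 8} = \frac{W + 3}{-8 + r} = \frac{3 + W}{-8 + r}$)
$- 71 \left(-62 + c{\left(d{\left(-1,1 \right)},-1 \right)}\right) = - 71 \left(-62 + \frac{3 - 1}{-8 - 1}\right) = - 71 \left(-62 + \frac{1}{-9} \cdot 2\right) = - 71 \left(-62 - \frac{2}{9}\right) = \left(-71\right) \left(- \frac{560}{9}\right) = \frac{39760}{9}$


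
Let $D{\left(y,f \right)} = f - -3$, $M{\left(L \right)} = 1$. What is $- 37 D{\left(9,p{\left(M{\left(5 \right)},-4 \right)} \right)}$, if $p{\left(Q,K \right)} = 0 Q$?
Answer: $-111$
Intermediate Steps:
$p{\left(Q,K \right)} = 0$
$D{\left(y,f \right)} = 3 + f$ ($D{\left(y,f \right)} = f + 3 = 3 + f$)
$- 37 D{\left(9,p{\left(M{\left(5 \right)},-4 \right)} \right)} = - 37 \left(3 + 0\right) = \left(-37\right) 3 = -111$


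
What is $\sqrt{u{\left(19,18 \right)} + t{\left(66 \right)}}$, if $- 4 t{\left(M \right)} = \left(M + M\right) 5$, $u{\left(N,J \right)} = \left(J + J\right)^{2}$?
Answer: $\sqrt{1131} \approx 33.63$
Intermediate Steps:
$u{\left(N,J \right)} = 4 J^{2}$ ($u{\left(N,J \right)} = \left(2 J\right)^{2} = 4 J^{2}$)
$t{\left(M \right)} = - \frac{5 M}{2}$ ($t{\left(M \right)} = - \frac{\left(M + M\right) 5}{4} = - \frac{2 M 5}{4} = - \frac{10 M}{4} = - \frac{5 M}{2}$)
$\sqrt{u{\left(19,18 \right)} + t{\left(66 \right)}} = \sqrt{4 \cdot 18^{2} - 165} = \sqrt{4 \cdot 324 - 165} = \sqrt{1296 - 165} = \sqrt{1131}$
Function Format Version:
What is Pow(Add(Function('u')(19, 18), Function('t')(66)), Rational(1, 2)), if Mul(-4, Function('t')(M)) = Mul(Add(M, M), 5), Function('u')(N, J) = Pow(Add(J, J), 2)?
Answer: Pow(1131, Rational(1, 2)) ≈ 33.630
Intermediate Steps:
Function('u')(N, J) = Mul(4, Pow(J, 2)) (Function('u')(N, J) = Pow(Mul(2, J), 2) = Mul(4, Pow(J, 2)))
Function('t')(M) = Mul(Rational(-5, 2), M) (Function('t')(M) = Mul(Rational(-1, 4), Mul(Add(M, M), 5)) = Mul(Rational(-1, 4), Mul(Mul(2, M), 5)) = Mul(Rational(-1, 4), Mul(10, M)) = Mul(Rational(-5, 2), M))
Pow(Add(Function('u')(19, 18), Function('t')(66)), Rational(1, 2)) = Pow(Add(Mul(4, Pow(18, 2)), Mul(Rational(-5, 2), 66)), Rational(1, 2)) = Pow(Add(Mul(4, 324), -165), Rational(1, 2)) = Pow(Add(1296, -165), Rational(1, 2)) = Pow(1131, Rational(1, 2))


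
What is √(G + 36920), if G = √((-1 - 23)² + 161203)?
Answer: √(36920 + √161779) ≈ 193.19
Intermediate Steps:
G = √161779 (G = √((-24)² + 161203) = √(576 + 161203) = √161779 ≈ 402.22)
√(G + 36920) = √(√161779 + 36920) = √(36920 + √161779)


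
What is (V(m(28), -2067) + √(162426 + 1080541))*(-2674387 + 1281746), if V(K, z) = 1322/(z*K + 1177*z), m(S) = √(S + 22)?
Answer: 2166941040154/2863371693 - 1392641*√1242967 - 9205357010*√2/2863371693 ≈ -1.5526e+9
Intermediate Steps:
m(S) = √(22 + S)
V(K, z) = 1322/(1177*z + K*z) (V(K, z) = 1322/(K*z + 1177*z) = 1322/(1177*z + K*z))
(V(m(28), -2067) + √(162426 + 1080541))*(-2674387 + 1281746) = (1322/(-2067*(1177 + √(22 + 28))) + √(162426 + 1080541))*(-2674387 + 1281746) = (1322*(-1/2067)/(1177 + √50) + √1242967)*(-1392641) = (1322*(-1/2067)/(1177 + 5*√2) + √1242967)*(-1392641) = (-1322/(2067*(1177 + 5*√2)) + √1242967)*(-1392641) = (√1242967 - 1322/(2067*(1177 + 5*√2)))*(-1392641) = -1392641*√1242967 + 1841071402/(2067*(1177 + 5*√2))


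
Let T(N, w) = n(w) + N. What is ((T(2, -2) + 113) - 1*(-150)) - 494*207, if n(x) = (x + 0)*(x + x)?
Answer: -101985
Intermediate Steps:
n(x) = 2*x² (n(x) = x*(2*x) = 2*x²)
T(N, w) = N + 2*w² (T(N, w) = 2*w² + N = N + 2*w²)
((T(2, -2) + 113) - 1*(-150)) - 494*207 = (((2 + 2*(-2)²) + 113) - 1*(-150)) - 494*207 = (((2 + 2*4) + 113) + 150) - 102258 = (((2 + 8) + 113) + 150) - 102258 = ((10 + 113) + 150) - 102258 = (123 + 150) - 102258 = 273 - 102258 = -101985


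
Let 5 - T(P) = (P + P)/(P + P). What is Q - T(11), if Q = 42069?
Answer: 42065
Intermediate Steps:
T(P) = 4 (T(P) = 5 - (P + P)/(P + P) = 5 - 2*P/(2*P) = 5 - 2*P*1/(2*P) = 5 - 1*1 = 5 - 1 = 4)
Q - T(11) = 42069 - 1*4 = 42069 - 4 = 42065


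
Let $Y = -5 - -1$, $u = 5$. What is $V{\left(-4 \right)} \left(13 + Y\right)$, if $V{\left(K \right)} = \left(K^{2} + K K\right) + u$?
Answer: $333$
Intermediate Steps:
$Y = -4$ ($Y = -5 + 1 = -4$)
$V{\left(K \right)} = 5 + 2 K^{2}$ ($V{\left(K \right)} = \left(K^{2} + K K\right) + 5 = \left(K^{2} + K^{2}\right) + 5 = 2 K^{2} + 5 = 5 + 2 K^{2}$)
$V{\left(-4 \right)} \left(13 + Y\right) = \left(5 + 2 \left(-4\right)^{2}\right) \left(13 - 4\right) = \left(5 + 2 \cdot 16\right) 9 = \left(5 + 32\right) 9 = 37 \cdot 9 = 333$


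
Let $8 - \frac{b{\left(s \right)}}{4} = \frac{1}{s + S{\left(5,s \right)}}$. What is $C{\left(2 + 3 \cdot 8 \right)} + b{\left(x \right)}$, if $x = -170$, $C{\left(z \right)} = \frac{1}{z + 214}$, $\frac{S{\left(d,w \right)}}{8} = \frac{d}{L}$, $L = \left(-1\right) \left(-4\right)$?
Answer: $\frac{7687}{240} \approx 32.029$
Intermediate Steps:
$L = 4$
$S{\left(d,w \right)} = 2 d$ ($S{\left(d,w \right)} = 8 \frac{d}{4} = 2 d$)
$C{\left(z \right)} = \frac{1}{214 + z}$
$b{\left(s \right)} = 32 - \frac{4}{10 + s}$ ($b{\left(s \right)} = 32 - \frac{4}{s + 2 \cdot 5} = 32 - \frac{4}{s + 10} = 32 - \frac{4}{10 + s}$)
$C{\left(2 + 3 \cdot 8 \right)} + b{\left(x \right)} = \frac{1}{214 + \left(2 + 3 \cdot 8\right)} + \frac{4 \left(79 + 8 \left(-170\right)\right)}{10 - 170} = \frac{1}{214 + \left(2 + 24\right)} + \frac{4 \left(79 - 1360\right)}{-160} = \frac{1}{214 + 26} + 4 \left(- \frac{1}{160}\right) \left(-1281\right) = \frac{1}{240} + \frac{1281}{40} = \frac{7687}{240}$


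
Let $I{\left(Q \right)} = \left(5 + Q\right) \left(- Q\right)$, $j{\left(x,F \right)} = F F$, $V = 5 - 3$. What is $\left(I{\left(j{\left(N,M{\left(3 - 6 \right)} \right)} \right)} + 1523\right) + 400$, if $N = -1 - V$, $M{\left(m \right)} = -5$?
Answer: $1173$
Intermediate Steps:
$V = 2$ ($V = 5 - 3 = 2$)
$N = -3$ ($N = -1 - 2 = -3$)
$j{\left(x,F \right)} = F^{2}$
$I{\left(Q \right)} = - Q \left(5 + Q\right)$
$\left(I{\left(j{\left(N,M{\left(3 - 6 \right)} \right)} \right)} + 1523\right) + 400 = \left(- \left(-5\right)^{2} \left(5 + \left(-5\right)^{2}\right) + 1523\right) + 400 = \left(\left(-1\right) 25 \left(5 + 25\right) + 1523\right) + 400 = \left(\left(-1\right) 25 \cdot 30 + 1523\right) + 400 = \left(-750 + 1523\right) + 400 = 773 + 400 = 1173$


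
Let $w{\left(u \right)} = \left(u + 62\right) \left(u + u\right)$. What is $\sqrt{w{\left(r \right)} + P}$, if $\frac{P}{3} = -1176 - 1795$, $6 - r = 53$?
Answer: $3 i \sqrt{1147} \approx 101.6 i$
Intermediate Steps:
$r = -47$ ($r = 6 - 53 = -47$)
$w{\left(u \right)} = 2 u \left(62 + u\right)$ ($w{\left(u \right)} = \left(62 + u\right) 2 u = 2 u \left(62 + u\right)$)
$P = -8913$ ($P = 3 \left(-1176 - 1795\right) = 3 \left(-2971\right) = -8913$)
$\sqrt{w{\left(r \right)} + P} = \sqrt{2 \left(-47\right) \left(62 - 47\right) - 8913} = \sqrt{2 \left(-47\right) 15 - 8913} = \sqrt{-1410 - 8913} = \sqrt{-10323} = 3 i \sqrt{1147}$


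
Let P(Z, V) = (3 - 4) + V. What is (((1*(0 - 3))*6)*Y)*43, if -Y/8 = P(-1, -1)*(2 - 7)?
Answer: 61920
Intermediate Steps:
P(Z, V) = -1 + V
Y = -80 (Y = -8*(-1 - 1)*(2 - 7) = -(-16)*(-5) = -8*10 = -80)
(((1*(0 - 3))*6)*Y)*43 = (((1*(0 - 3))*6)*(-80))*43 = (((1*(-3))*6)*(-80))*43 = (-3*6*(-80))*43 = -18*(-80)*43 = 1440*43 = 61920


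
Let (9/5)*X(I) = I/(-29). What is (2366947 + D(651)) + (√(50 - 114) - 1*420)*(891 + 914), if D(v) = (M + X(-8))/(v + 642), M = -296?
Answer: 542942346415/337473 + 14440*I ≈ 1.6088e+6 + 14440.0*I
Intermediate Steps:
X(I) = -5*I/261 (X(I) = 5*(I/(-29))/9 = 5*(I*(-1/29))/9 = 5*(-I/29)/9 = -5*I/261)
D(v) = -77216/(261*(642 + v)) (D(v) = (-296 - 5/261*(-8))/(v + 642) = (-296 + 40/261)/(642 + v) = -77216/(261*(642 + v)))
(2366947 + D(651)) + (√(50 - 114) - 1*420)*(891 + 914) = (2366947 - 77216/(167562 + 261*651)) + (√(50 - 114) - 1*420)*(891 + 914) = (2366947 - 77216/(167562 + 169911)) + (√(-64) - 420)*1805 = (2366947 - 77216/337473) + (8*I - 420)*1805 = (2366947 - 77216*1/337473) + (-420 + 8*I)*1805 = (2366947 - 77216/337473) + (-758100 + 14440*I) = 798780627715/337473 + (-758100 + 14440*I) = 542942346415/337473 + 14440*I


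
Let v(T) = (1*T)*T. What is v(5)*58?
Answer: 1450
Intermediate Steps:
v(T) = T**2 (v(T) = T*T = T**2)
v(5)*58 = 5**2*58 = 25*58 = 1450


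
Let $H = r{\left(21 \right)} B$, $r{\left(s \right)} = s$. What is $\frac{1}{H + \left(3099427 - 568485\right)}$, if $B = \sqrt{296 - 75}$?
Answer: $\frac{2530942}{6405667309903} - \frac{21 \sqrt{221}}{6405667309903} \approx 3.9506 \cdot 10^{-7}$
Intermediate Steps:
$B = \sqrt{221} \approx 14.866$
$H = 21 \sqrt{221} \approx 312.19$
$\frac{1}{H + \left(3099427 - 568485\right)} = \frac{1}{21 \sqrt{221} + \left(3099427 - 568485\right)} = \frac{1}{21 \sqrt{221} + 2530942} = \frac{1}{2530942 + 21 \sqrt{221}}$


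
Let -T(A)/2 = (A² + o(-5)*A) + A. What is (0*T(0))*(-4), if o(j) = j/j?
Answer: 0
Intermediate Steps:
o(j) = 1
T(A) = -4*A - 2*A² (T(A) = -2*((A² + 1*A) + A) = -2*((A² + A) + A) = -2*((A + A²) + A) = -2*(A² + 2*A) = -4*A - 2*A²)
(0*T(0))*(-4) = (0*(-2*0*(2 + 0)))*(-4) = (0*(-2*0*2))*(-4) = (0*0)*(-4) = 0*(-4) = 0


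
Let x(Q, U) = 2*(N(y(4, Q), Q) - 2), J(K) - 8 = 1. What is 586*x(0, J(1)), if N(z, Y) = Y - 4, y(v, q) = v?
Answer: -7032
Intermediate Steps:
J(K) = 9 (J(K) = 8 + 1 = 9)
N(z, Y) = -4 + Y
x(Q, U) = -12 + 2*Q (x(Q, U) = 2*((-4 + Q) - 2) = 2*(-6 + Q) = -12 + 2*Q)
586*x(0, J(1)) = 586*(-12 + 2*0) = 586*(-12 + 0) = 586*(-12) = -7032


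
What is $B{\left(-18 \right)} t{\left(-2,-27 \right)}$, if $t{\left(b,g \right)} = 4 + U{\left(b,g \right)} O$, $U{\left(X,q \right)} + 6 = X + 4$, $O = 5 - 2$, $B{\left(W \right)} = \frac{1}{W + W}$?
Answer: $\frac{2}{9} \approx 0.22222$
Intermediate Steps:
$B{\left(W \right)} = \frac{1}{2 W}$
$O = 3$
$U{\left(X,q \right)} = -2 + X$ ($U{\left(X,q \right)} = -6 + \left(X + 4\right) = -6 + \left(4 + X\right) = -2 + X$)
$t{\left(b,g \right)} = -2 + 3 b$ ($t{\left(b,g \right)} = 4 + \left(-2 + b\right) 3 = 4 + \left(-6 + 3 b\right) = -2 + 3 b$)
$B{\left(-18 \right)} t{\left(-2,-27 \right)} = \frac{1}{2 \left(-18\right)} \left(-2 + 3 \left(-2\right)\right) = \frac{1}{2} \left(- \frac{1}{18}\right) \left(-2 - 6\right) = \left(- \frac{1}{36}\right) \left(-8\right) = \frac{2}{9}$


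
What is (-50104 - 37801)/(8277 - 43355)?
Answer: 87905/35078 ≈ 2.5060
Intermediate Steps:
(-50104 - 37801)/(8277 - 43355) = -87905/(-35078) = -87905*(-1/35078) = 87905/35078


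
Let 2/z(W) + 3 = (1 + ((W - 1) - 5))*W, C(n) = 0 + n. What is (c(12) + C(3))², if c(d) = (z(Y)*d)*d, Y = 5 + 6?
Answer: 2809/49 ≈ 57.327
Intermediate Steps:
C(n) = n
Y = 11
z(W) = 2/(-3 + W*(-5 + W)) (z(W) = 2/(-3 + (1 + ((W - 1) - 5))*W) = 2/(-3 + (1 + ((-1 + W) - 5))*W) = 2/(-3 + (1 + (-6 + W))*W) = 2/(-3 + (-5 + W)*W) = 2/(-3 + W*(-5 + W)))
c(d) = 2*d²/63 (c(d) = ((2/(-3 + 11² - 5*11))*d)*d = ((2/(-3 + 121 - 55))*d)*d = ((2/63)*d)*d = ((2*(1/63))*d)*d = (2*d/63)*d = 2*d²/63)
(c(12) + C(3))² = ((2/63)*12² + 3)² = ((2/63)*144 + 3)² = (32/7 + 3)² = (53/7)² = 2809/49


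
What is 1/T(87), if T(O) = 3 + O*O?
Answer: 1/7572 ≈ 0.00013207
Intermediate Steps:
T(O) = 3 + O²
1/T(87) = 1/(3 + 87²) = 1/(3 + 7569) = 1/7572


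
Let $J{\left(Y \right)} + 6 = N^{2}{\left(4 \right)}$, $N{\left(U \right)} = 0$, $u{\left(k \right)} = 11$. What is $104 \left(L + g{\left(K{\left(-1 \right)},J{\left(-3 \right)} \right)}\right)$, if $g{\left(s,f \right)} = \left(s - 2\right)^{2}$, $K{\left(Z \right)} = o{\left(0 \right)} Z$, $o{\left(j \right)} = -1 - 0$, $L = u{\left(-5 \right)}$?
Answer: $1248$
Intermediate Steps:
$L = 11$
$o{\left(j \right)} = -1$ ($o{\left(j \right)} = -1 + 0 = -1$)
$J{\left(Y \right)} = -6$ ($J{\left(Y \right)} = -6 + 0^{2} = -6 + 0 = -6$)
$K{\left(Z \right)} = - Z$
$g{\left(s,f \right)} = \left(-2 + s\right)^{2}$
$104 \left(L + g{\left(K{\left(-1 \right)},J{\left(-3 \right)} \right)}\right) = 104 \left(11 + \left(-2 - -1\right)^{2}\right) = 104 \left(11 + \left(-2 + 1\right)^{2}\right) = 104 \left(11 + \left(-1\right)^{2}\right) = 104 \left(11 + 1\right) = 104 \cdot 12 = 1248$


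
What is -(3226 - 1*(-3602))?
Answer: -6828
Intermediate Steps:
-(3226 - 1*(-3602)) = -(3226 + 3602) = -1*6828 = -6828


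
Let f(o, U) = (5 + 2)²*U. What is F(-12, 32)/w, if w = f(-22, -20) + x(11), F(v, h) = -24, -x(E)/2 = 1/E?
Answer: 44/1797 ≈ 0.024485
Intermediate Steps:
x(E) = -2/E
f(o, U) = 49*U (f(o, U) = 7²*U = 49*U)
w = -10782/11 (w = 49*(-20) - 2/11 = -980 - 2*1/11 = -980 - 2/11 = -10782/11 ≈ -980.18)
F(-12, 32)/w = -24/(-10782/11) = -24*(-11/10782) = 44/1797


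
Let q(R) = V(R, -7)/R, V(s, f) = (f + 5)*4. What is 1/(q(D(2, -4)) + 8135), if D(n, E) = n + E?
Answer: 1/8139 ≈ 0.00012287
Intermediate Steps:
V(s, f) = 20 + 4*f (V(s, f) = (5 + f)*4 = 20 + 4*f)
D(n, E) = E + n
q(R) = -8/R (q(R) = (20 + 4*(-7))/R = (20 - 28)/R = -8/R)
1/(q(D(2, -4)) + 8135) = 1/(-8/(-4 + 2) + 8135) = 1/(-8/(-2) + 8135) = 1/(-8*(-½) + 8135) = 1/(4 + 8135) = 1/8139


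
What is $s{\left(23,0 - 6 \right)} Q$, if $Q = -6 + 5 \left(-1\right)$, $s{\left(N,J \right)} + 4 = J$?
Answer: $110$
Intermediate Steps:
$s{\left(N,J \right)} = -4 + J$
$Q = -11$ ($Q = -6 - 5 = -11$)
$s{\left(23,0 - 6 \right)} Q = \left(-4 + \left(0 - 6\right)\right) \left(-11\right) = \left(-4 - 6\right) \left(-11\right) = \left(-10\right) \left(-11\right) = 110$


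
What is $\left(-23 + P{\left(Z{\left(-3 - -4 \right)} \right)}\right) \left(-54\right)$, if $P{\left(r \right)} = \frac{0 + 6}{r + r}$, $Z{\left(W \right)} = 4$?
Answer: $\frac{2403}{2} \approx 1201.5$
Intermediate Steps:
$P{\left(r \right)} = \frac{3}{r}$ ($P{\left(r \right)} = \frac{6}{2 r} = 6 \frac{1}{2 r} = \frac{3}{r}$)
$\left(-23 + P{\left(Z{\left(-3 - -4 \right)} \right)}\right) \left(-54\right) = \left(-23 + \frac{3}{4}\right) \left(-54\right) = \left(- \frac{89}{4}\right) \left(-54\right) = \frac{2403}{2}$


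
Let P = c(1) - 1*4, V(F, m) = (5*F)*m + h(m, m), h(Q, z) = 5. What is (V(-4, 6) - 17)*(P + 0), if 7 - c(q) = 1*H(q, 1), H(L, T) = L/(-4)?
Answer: -429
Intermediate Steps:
H(L, T) = -L/4 (H(L, T) = L*(-¼) = -L/4)
c(q) = 7 + q/4 (c(q) = 7 - (-q/4) = 7 - (-1)*q/4 = 7 + q/4)
V(F, m) = 5 + 5*F*m (V(F, m) = (5*F)*m + 5 = 5*F*m + 5 = 5 + 5*F*m)
P = 13/4 (P = (7 + (¼)*1) - 1*4 = (7 + ¼) - 4 = 29/4 - 4 = 13/4 ≈ 3.2500)
(V(-4, 6) - 17)*(P + 0) = ((5 + 5*(-4)*6) - 17)*(13/4 + 0) = ((5 - 120) - 17)*(13/4) = (-115 - 17)*(13/4) = -132*13/4 = -429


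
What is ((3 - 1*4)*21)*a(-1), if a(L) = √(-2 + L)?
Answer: -21*I*√3 ≈ -36.373*I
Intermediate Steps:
((3 - 1*4)*21)*a(-1) = ((3 - 1*4)*21)*√(-2 - 1) = ((3 - 4)*21)*√(-3) = (-1*21)*(I*√3) = -21*I*√3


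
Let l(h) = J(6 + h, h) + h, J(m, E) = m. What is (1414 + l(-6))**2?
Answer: 1982464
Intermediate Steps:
l(h) = 6 + 2*h (l(h) = (6 + h) + h = 6 + 2*h)
(1414 + l(-6))**2 = (1414 + (6 + 2*(-6)))**2 = (1414 + (6 - 12))**2 = (1414 - 6)**2 = 1408**2 = 1982464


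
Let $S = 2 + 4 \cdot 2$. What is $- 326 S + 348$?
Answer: $-2912$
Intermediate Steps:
$S = 10$ ($S = 2 + 8 = 10$)
$- 326 S + 348 = \left(-326\right) 10 + 348 = -3260 + 348 = -2912$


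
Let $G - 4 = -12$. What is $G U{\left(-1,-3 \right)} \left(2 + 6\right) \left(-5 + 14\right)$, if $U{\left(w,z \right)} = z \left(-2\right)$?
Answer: $-3456$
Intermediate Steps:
$G = -8$ ($G = 4 - 12 = -8$)
$U{\left(w,z \right)} = - 2 z$
$G U{\left(-1,-3 \right)} \left(2 + 6\right) \left(-5 + 14\right) = - 8 \left(\left(-2\right) \left(-3\right)\right) \left(2 + 6\right) \left(-5 + 14\right) = \left(-8\right) 6 \cdot 8 \cdot 9 = \left(-48\right) 72 = -3456$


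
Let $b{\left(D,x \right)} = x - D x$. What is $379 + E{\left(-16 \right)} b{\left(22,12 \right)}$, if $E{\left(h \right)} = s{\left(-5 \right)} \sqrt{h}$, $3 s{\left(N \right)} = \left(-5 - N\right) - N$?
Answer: $379 - 1680 i \approx 379.0 - 1680.0 i$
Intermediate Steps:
$s{\left(N \right)} = - \frac{5}{3} - \frac{2 N}{3}$ ($s{\left(N \right)} = \frac{\left(-5 - N\right) - N}{3} = \frac{-5 - 2 N}{3} = - \frac{5}{3} - \frac{2 N}{3}$)
$E{\left(h \right)} = \frac{5 \sqrt{h}}{3}$ ($E{\left(h \right)} = \left(- \frac{5}{3} - - \frac{10}{3}\right) \sqrt{h} = \left(- \frac{5}{3} + \frac{10}{3}\right) \sqrt{h} = \frac{5 \sqrt{h}}{3}$)
$b{\left(D,x \right)} = x - D x$
$379 + E{\left(-16 \right)} b{\left(22,12 \right)} = 379 + \frac{5 \sqrt{-16}}{3} \cdot 12 \left(1 - 22\right) = 379 + \frac{5 \cdot 4 i}{3} \cdot 12 \left(1 - 22\right) = 379 + \frac{20 i}{3} \cdot 12 \left(-21\right) = 379 + \frac{20 i}{3} \left(-252\right) = 379 - 1680 i$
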